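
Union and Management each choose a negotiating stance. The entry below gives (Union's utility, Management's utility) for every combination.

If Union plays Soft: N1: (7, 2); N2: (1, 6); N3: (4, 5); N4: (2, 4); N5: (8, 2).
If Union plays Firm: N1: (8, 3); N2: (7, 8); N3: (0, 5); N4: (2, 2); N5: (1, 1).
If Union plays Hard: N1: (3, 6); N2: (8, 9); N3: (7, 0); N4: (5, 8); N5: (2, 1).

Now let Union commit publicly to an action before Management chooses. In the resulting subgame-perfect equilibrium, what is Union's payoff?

Management best-responds to each possible Union move:
- Soft → Management plays N2 (best of 2, 6, 5, 4, 2); Union gets 1.
- Firm → Management plays N2 (best of 3, 8, 5, 2, 1); Union gets 7.
- Hard → Management plays N2 (best of 6, 9, 0, 8, 1); Union gets 8.
Among 1, 7, 8, the best is 8 at Hard. Subgame-perfect outcome: (Hard, N2) with payoffs (8, 9).

8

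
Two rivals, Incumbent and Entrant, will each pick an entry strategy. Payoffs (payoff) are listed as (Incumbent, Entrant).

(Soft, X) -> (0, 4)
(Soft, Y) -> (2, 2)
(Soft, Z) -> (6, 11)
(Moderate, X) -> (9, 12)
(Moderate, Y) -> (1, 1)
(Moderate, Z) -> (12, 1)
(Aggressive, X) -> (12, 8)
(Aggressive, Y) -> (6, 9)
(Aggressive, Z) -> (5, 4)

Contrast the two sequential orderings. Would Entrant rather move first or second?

second

If Incumbent leads: Entrant's best replies are Soft→Z, Moderate→X, Aggressive→Y; Incumbent's induced payoffs 6, 9, 6; outcome (Moderate, X), payoffs (9, 12).
If Entrant leads: Incumbent's best replies are X→Aggressive, Y→Aggressive, Z→Moderate; Entrant's induced payoffs 8, 9, 1; outcome (Aggressive, Y), payoffs (6, 9).
Entrant gets 9 moving first and 12 moving second, so Entrant prefers to move second.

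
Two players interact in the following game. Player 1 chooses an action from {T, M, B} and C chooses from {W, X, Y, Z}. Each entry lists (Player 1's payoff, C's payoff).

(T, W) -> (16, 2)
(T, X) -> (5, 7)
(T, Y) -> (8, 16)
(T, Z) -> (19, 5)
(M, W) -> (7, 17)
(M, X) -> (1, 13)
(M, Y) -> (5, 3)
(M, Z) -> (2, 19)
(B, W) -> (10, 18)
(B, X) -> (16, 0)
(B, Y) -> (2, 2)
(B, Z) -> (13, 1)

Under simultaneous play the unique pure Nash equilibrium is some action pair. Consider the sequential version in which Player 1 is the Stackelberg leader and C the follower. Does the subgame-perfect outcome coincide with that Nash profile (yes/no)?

no

Work backward from C's decision.
- T: BR = Y, leader payoff 8.
- M: BR = Z, leader payoff 2.
- B: BR = W, leader payoff 10.
Maximizing over 8, 2, 10, Player 1 chooses B. Subgame-perfect outcome: (B, W) with payoffs (10, 18).
Now find the simultaneous Nash equilibrium.
Player 1's best replies: W→T; X→B; Y→T; Z→T.
C's best replies: T→Y; M→Z; B→W.
The unique mutual best reply is (T, Y), giving (8, 16).
Sequential outcome (B, W) differs from the Nash profile (T, Y).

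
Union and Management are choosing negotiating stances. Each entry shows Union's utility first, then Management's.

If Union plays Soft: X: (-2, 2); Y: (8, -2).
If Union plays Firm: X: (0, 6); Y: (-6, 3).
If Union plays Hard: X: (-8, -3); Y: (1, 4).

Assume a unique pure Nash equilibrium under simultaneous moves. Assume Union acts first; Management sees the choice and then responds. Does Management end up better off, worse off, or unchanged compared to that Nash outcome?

Solve by backward induction (Union leads).
- Soft: BR = X, leader payoff -2.
- Firm: BR = X, leader payoff 0.
- Hard: BR = Y, leader payoff 1.
Union's induced payoffs are -2, 0, 1, so Union commits to Hard. Subgame-perfect outcome: (Hard, Y) with payoffs (1, 4).
Now find the simultaneous Nash equilibrium.
Union's best replies: X→Firm; Y→Soft.
Management's best replies: Soft→X; Firm→X; Hard→Y.
The unique mutual best reply is (Firm, X), giving (0, 6).
Management earns 4 sequentially versus 6 at the Nash outcome: worse off.

worse off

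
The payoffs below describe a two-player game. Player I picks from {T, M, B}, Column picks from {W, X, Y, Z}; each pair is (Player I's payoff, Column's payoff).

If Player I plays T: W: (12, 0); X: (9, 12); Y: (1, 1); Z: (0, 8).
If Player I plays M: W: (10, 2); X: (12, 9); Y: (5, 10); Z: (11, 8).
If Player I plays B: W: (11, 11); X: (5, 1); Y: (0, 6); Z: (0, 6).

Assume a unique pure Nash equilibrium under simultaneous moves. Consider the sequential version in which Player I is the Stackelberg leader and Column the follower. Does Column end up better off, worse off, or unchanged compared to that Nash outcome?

Solve by backward induction (Player I leads).
- T → Column plays X (best of 0, 12, 1, 8); Player I gets 9.
- M → Column plays Y (best of 2, 9, 10, 8); Player I gets 5.
- B → Column plays W (best of 11, 1, 6, 6); Player I gets 11.
Player I's induced payoffs are 9, 5, 11, so Player I commits to B. Subgame-perfect outcome: (B, W) with payoffs (11, 11).
For the simultaneous game, intersect best replies.
Player I's best replies: W→T; X→M; Y→M; Z→M.
Column's best replies: T→X; M→Y; B→W.
The unique mutual best reply is (M, Y), giving (5, 10).
Column earns 11 sequentially versus 10 at the Nash outcome: better off.

better off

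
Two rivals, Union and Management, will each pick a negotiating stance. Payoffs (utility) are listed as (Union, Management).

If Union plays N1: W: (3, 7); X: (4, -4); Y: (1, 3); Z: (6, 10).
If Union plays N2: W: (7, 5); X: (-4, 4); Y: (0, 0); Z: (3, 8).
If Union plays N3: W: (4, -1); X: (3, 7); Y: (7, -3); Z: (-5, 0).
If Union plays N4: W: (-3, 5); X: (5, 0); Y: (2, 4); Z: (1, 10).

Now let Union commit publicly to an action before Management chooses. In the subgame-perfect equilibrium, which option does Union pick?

Management best-responds to each possible Union move:
- N1: Management compares 7, -4, 3, 10 and picks Z; Union would get 6.
- N2: Management compares 5, 4, 0, 8 and picks Z; Union would get 3.
- N3: Management compares -1, 7, -3, 0 and picks X; Union would get 3.
- N4: Management compares 5, 0, 4, 10 and picks Z; Union would get 1.
Maximizing over 6, 3, 3, 1, Union chooses N1. Subgame-perfect outcome: (N1, Z) with payoffs (6, 10).

N1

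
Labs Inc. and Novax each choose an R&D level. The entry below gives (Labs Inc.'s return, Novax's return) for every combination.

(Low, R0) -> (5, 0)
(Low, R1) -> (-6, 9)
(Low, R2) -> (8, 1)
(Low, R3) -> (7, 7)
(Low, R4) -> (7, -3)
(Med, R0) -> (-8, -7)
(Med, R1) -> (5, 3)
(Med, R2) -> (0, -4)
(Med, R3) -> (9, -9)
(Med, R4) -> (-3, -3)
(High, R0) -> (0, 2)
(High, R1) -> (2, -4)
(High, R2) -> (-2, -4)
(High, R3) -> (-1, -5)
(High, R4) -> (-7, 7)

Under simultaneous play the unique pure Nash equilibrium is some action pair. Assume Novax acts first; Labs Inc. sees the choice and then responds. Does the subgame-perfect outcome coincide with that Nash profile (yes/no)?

yes

Labs Inc. best-responds to each possible Novax move:
- R0 → Labs Inc. plays Low (best of 5, -8, 0); Novax gets 0.
- R1 → Labs Inc. plays Med (best of -6, 5, 2); Novax gets 3.
- R2 → Labs Inc. plays Low (best of 8, 0, -2); Novax gets 1.
- R3 → Labs Inc. plays Med (best of 7, 9, -1); Novax gets -9.
- R4 → Labs Inc. plays Low (best of 7, -3, -7); Novax gets -3.
Maximizing over 0, 3, 1, -9, -3, Novax chooses R1. Subgame-perfect outcome: (Med, R1) with payoffs (5, 3).
Under simultaneous play:
Labs Inc.'s best replies: R0→Low; R1→Med; R2→Low; R3→Med; R4→Low.
Novax's best replies: Low→R1; Med→R1; High→R4.
The unique mutual best reply is (Med, R1), giving (5, 3).
Sequential outcome (Med, R1) coincides with the Nash profile (Med, R1).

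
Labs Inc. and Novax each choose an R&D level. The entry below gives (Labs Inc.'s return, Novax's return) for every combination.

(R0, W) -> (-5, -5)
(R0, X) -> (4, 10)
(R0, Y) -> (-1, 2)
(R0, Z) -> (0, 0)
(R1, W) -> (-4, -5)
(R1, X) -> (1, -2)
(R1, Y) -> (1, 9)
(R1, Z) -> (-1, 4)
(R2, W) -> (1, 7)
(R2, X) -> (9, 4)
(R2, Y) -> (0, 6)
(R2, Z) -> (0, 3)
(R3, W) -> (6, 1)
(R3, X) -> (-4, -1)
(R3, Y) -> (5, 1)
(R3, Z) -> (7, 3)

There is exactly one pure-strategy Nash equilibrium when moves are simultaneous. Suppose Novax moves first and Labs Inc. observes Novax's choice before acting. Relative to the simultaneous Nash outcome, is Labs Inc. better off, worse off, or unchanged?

better off

Backward induction with Novax moving first.
- W → Labs Inc. plays R3 (best of -5, -4, 1, 6); Novax gets 1.
- X → Labs Inc. plays R2 (best of 4, 1, 9, -4); Novax gets 4.
- Y → Labs Inc. plays R3 (best of -1, 1, 0, 5); Novax gets 1.
- Z → Labs Inc. plays R3 (best of 0, -1, 0, 7); Novax gets 3.
Novax's induced payoffs are 1, 4, 1, 3, so Novax commits to X. Subgame-perfect outcome: (R2, X) with payoffs (9, 4).
Under simultaneous play:
Labs Inc.'s best replies: W→R3; X→R2; Y→R3; Z→R3.
Novax's best replies: R0→X; R1→Y; R2→W; R3→Z.
The unique mutual best reply is (R3, Z), giving (7, 3).
Labs Inc. earns 9 sequentially versus 7 at the Nash outcome: better off.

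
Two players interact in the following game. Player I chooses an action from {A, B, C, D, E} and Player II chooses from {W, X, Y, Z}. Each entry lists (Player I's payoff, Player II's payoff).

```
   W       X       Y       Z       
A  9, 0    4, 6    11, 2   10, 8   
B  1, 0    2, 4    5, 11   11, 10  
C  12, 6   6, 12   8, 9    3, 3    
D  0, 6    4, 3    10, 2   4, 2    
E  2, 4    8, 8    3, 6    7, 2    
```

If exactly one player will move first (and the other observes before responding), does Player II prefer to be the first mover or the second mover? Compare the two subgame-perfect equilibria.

first

If Player I leads: Player II's best replies are A→Z, B→Y, C→X, D→W, E→X; Player I's induced payoffs 10, 5, 6, 0, 8; outcome (A, Z), payoffs (10, 8).
If Player II leads: Player I's best replies are W→C, X→E, Y→A, Z→B; Player II's induced payoffs 6, 8, 2, 10; outcome (B, Z), payoffs (11, 10).
Player II gets 10 moving first and 8 moving second, so Player II prefers to move first.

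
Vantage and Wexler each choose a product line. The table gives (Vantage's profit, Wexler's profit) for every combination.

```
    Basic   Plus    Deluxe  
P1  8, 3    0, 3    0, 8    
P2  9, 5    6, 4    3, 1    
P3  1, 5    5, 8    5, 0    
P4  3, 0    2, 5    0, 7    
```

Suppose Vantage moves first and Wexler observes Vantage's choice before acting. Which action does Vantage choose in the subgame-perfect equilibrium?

P2

Wexler best-responds to each possible Vantage move:
- P1: BR = Deluxe, leader payoff 0.
- P2: BR = Basic, leader payoff 9.
- P3: BR = Plus, leader payoff 5.
- P4: BR = Deluxe, leader payoff 0.
Vantage's induced payoffs are 0, 9, 5, 0, so Vantage commits to P2. Subgame-perfect outcome: (P2, Basic) with payoffs (9, 5).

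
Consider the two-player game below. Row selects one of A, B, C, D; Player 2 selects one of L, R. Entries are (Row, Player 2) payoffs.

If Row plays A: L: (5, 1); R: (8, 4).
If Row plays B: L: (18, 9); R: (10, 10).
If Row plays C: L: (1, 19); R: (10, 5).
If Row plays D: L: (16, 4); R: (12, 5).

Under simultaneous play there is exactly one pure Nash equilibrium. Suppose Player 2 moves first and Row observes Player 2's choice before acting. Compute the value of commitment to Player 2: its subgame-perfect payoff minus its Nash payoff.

Solve by backward induction (Player 2 leads).
- L → Row plays B (best of 5, 18, 1, 16); Player 2 gets 9.
- R → Row plays D (best of 8, 10, 10, 12); Player 2 gets 5.
Among 9, 5, the best is 9 at L. Subgame-perfect outcome: (B, L) with payoffs (18, 9).
Under simultaneous play:
Row's best replies: L→B; R→D.
Player 2's best replies: A→R; B→R; C→L; D→R.
Only (D, R) has each player best-responding; Nash payoffs (12, 5).
Player 2's commitment gain: 9 − 5 = 4.

4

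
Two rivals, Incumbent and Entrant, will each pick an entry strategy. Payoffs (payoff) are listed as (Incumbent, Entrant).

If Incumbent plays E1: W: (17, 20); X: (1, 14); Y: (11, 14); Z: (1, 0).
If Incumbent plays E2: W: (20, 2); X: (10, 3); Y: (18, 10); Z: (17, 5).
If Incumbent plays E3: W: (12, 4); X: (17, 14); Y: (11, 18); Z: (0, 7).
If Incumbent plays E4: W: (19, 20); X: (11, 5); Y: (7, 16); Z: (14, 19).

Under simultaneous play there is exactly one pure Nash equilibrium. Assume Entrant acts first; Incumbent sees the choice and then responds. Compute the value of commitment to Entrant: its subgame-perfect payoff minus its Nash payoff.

Work backward from Incumbent's decision.
- W → Incumbent plays E2 (best of 17, 20, 12, 19); Entrant gets 2.
- X → Incumbent plays E3 (best of 1, 10, 17, 11); Entrant gets 14.
- Y → Incumbent plays E2 (best of 11, 18, 11, 7); Entrant gets 10.
- Z → Incumbent plays E2 (best of 1, 17, 0, 14); Entrant gets 5.
Among 2, 14, 10, 5, the best is 14 at X. Subgame-perfect outcome: (E3, X) with payoffs (17, 14).
Under simultaneous play:
Incumbent's best replies: W→E2; X→E3; Y→E2; Z→E2.
Entrant's best replies: E1→W; E2→Y; E3→Y; E4→W.
The unique mutual best reply is (E2, Y), giving (18, 10).
Entrant's commitment gain: 14 − 10 = 4.

4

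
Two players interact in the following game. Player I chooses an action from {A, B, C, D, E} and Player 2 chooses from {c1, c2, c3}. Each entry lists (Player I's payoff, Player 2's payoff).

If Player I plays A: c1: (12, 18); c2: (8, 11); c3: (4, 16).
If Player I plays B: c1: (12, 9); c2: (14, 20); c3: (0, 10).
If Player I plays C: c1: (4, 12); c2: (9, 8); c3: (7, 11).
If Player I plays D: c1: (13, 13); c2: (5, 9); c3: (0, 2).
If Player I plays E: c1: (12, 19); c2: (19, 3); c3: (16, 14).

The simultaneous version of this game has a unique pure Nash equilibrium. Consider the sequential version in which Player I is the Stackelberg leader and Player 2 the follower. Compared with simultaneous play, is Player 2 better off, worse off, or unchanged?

Solve by backward induction (Player I leads).
- A: Player 2 compares 18, 11, 16 and picks c1; Player I would get 12.
- B: Player 2 compares 9, 20, 10 and picks c2; Player I would get 14.
- C: Player 2 compares 12, 8, 11 and picks c1; Player I would get 4.
- D: Player 2 compares 13, 9, 2 and picks c1; Player I would get 13.
- E: Player 2 compares 19, 3, 14 and picks c1; Player I would get 12.
Maximizing over 12, 14, 4, 13, 12, Player I chooses B. Subgame-perfect outcome: (B, c2) with payoffs (14, 20).
Now find the simultaneous Nash equilibrium.
Player I's best replies: c1→D; c2→E; c3→E.
Player 2's best replies: A→c1; B→c2; C→c1; D→c1; E→c1.
The unique mutual best reply is (D, c1), giving (13, 13).
Player 2 earns 20 sequentially versus 13 at the Nash outcome: better off.

better off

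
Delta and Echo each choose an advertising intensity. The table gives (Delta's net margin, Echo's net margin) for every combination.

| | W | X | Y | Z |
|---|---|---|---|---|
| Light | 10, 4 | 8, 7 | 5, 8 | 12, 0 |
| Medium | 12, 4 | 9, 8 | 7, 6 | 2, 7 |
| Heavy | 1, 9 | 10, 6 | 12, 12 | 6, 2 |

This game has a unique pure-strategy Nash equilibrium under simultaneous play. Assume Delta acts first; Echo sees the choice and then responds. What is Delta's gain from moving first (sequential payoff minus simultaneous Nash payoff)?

Echo best-responds to each possible Delta move:
- Light: BR = Y, leader payoff 5.
- Medium: BR = X, leader payoff 9.
- Heavy: BR = Y, leader payoff 12.
Among 5, 9, 12, the best is 12 at Heavy. Subgame-perfect outcome: (Heavy, Y) with payoffs (12, 12).
For the simultaneous game, intersect best replies.
Delta's best replies: W→Medium; X→Heavy; Y→Heavy; Z→Light.
Echo's best replies: Light→Y; Medium→X; Heavy→Y.
Only (Heavy, Y) has each player best-responding; Nash payoffs (12, 12).
Delta's commitment gain: 12 − 12 = 0.

0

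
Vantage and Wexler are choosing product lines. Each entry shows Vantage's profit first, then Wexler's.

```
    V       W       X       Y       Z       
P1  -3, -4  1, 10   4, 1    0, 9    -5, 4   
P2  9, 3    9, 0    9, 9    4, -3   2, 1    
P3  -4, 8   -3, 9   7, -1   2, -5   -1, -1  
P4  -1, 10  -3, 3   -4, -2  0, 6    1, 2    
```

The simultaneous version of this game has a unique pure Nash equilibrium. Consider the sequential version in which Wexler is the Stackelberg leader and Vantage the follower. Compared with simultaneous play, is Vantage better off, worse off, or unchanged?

Backward induction with Wexler moving first.
- V: Vantage compares -3, 9, -4, -1 and picks P2; Wexler would get 3.
- W: Vantage compares 1, 9, -3, -3 and picks P2; Wexler would get 0.
- X: Vantage compares 4, 9, 7, -4 and picks P2; Wexler would get 9.
- Y: Vantage compares 0, 4, 2, 0 and picks P2; Wexler would get -3.
- Z: Vantage compares -5, 2, -1, 1 and picks P2; Wexler would get 1.
Among 3, 0, 9, -3, 1, the best is 9 at X. Subgame-perfect outcome: (P2, X) with payoffs (9, 9).
Under simultaneous play:
Vantage's best replies: V→P2; W→P2; X→P2; Y→P2; Z→P2.
Wexler's best replies: P1→W; P2→X; P3→W; P4→V.
The unique mutual best reply is (P2, X), giving (9, 9).
Vantage earns 9 sequentially versus 9 at the Nash outcome: unchanged.

unchanged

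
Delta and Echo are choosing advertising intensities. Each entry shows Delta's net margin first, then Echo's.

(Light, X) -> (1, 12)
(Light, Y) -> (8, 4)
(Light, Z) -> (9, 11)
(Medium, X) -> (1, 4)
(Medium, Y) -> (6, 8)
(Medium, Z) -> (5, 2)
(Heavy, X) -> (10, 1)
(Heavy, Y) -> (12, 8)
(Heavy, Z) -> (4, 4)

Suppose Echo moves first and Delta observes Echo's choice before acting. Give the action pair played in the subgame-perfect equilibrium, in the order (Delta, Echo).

Work backward from Delta's decision.
- X → Delta plays Heavy (best of 1, 1, 10); Echo gets 1.
- Y → Delta plays Heavy (best of 8, 6, 12); Echo gets 8.
- Z → Delta plays Light (best of 9, 5, 4); Echo gets 11.
Among 1, 8, 11, the best is 11 at Z. Subgame-perfect outcome: (Light, Z) with payoffs (9, 11).

(Light, Z)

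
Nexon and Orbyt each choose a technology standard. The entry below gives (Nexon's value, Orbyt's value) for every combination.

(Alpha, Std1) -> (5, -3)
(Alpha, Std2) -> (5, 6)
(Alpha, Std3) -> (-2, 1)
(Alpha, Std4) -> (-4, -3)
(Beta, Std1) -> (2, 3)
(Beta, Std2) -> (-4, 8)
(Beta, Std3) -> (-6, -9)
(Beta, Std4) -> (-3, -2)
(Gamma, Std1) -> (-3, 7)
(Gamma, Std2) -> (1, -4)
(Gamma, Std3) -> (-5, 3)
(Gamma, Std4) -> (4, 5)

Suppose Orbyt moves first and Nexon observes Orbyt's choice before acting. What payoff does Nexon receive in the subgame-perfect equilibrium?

Solve by backward induction (Orbyt leads).
- Std1: Nexon compares 5, 2, -3 and picks Alpha; Orbyt would get -3.
- Std2: Nexon compares 5, -4, 1 and picks Alpha; Orbyt would get 6.
- Std3: Nexon compares -2, -6, -5 and picks Alpha; Orbyt would get 1.
- Std4: Nexon compares -4, -3, 4 and picks Gamma; Orbyt would get 5.
Maximizing over -3, 6, 1, 5, Orbyt chooses Std2. Subgame-perfect outcome: (Alpha, Std2) with payoffs (5, 6).

5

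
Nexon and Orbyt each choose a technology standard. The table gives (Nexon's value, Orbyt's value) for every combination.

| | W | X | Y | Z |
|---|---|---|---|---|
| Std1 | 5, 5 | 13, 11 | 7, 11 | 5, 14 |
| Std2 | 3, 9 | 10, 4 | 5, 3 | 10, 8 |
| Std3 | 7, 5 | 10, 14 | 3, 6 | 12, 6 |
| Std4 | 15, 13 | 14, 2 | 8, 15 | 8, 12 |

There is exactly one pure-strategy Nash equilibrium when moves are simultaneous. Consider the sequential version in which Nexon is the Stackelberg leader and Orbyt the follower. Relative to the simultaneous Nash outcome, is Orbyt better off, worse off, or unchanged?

Solve by backward induction (Nexon leads).
- Std1: Orbyt compares 5, 11, 11, 14 and picks Z; Nexon would get 5.
- Std2: Orbyt compares 9, 4, 3, 8 and picks W; Nexon would get 3.
- Std3: Orbyt compares 5, 14, 6, 6 and picks X; Nexon would get 10.
- Std4: Orbyt compares 13, 2, 15, 12 and picks Y; Nexon would get 8.
Maximizing over 5, 3, 10, 8, Nexon chooses Std3. Subgame-perfect outcome: (Std3, X) with payoffs (10, 14).
For the simultaneous game, intersect best replies.
Nexon's best replies: W→Std4; X→Std4; Y→Std4; Z→Std3.
Orbyt's best replies: Std1→Z; Std2→W; Std3→X; Std4→Y.
The unique mutual best reply is (Std4, Y), giving (8, 15).
Orbyt earns 14 sequentially versus 15 at the Nash outcome: worse off.

worse off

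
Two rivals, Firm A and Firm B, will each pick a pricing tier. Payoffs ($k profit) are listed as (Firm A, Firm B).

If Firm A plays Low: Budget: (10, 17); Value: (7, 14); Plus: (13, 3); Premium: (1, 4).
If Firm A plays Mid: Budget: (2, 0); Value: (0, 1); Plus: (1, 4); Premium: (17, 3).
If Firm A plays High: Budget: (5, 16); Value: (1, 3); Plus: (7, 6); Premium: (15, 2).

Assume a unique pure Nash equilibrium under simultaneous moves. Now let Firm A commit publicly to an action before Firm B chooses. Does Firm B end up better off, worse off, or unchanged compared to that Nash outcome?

Solve by backward induction (Firm A leads).
- Low → Firm B plays Budget (best of 17, 14, 3, 4); Firm A gets 10.
- Mid → Firm B plays Plus (best of 0, 1, 4, 3); Firm A gets 1.
- High → Firm B plays Budget (best of 16, 3, 6, 2); Firm A gets 5.
Firm A's induced payoffs are 10, 1, 5, so Firm A commits to Low. Subgame-perfect outcome: (Low, Budget) with payoffs (10, 17).
Now find the simultaneous Nash equilibrium.
Firm A's best replies: Budget→Low; Value→Low; Plus→Low; Premium→Mid.
Firm B's best replies: Low→Budget; Mid→Plus; High→Budget.
Only (Low, Budget) has each player best-responding; Nash payoffs (10, 17).
Firm B earns 17 sequentially versus 17 at the Nash outcome: unchanged.

unchanged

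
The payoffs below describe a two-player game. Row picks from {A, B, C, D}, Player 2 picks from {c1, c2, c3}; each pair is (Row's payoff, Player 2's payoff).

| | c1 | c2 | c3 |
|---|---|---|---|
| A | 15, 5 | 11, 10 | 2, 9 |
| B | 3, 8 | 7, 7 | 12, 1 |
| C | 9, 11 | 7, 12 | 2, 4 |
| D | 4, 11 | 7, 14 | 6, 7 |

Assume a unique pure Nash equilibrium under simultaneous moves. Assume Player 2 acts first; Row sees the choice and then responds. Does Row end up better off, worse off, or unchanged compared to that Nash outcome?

Solve by backward induction (Player 2 leads).
- c1: BR = A, leader payoff 5.
- c2: BR = A, leader payoff 10.
- c3: BR = B, leader payoff 1.
Maximizing over 5, 10, 1, Player 2 chooses c2. Subgame-perfect outcome: (A, c2) with payoffs (11, 10).
For the simultaneous game, intersect best replies.
Row's best replies: c1→A; c2→A; c3→B.
Player 2's best replies: A→c2; B→c1; C→c2; D→c2.
Only (A, c2) has each player best-responding; Nash payoffs (11, 10).
Row earns 11 sequentially versus 11 at the Nash outcome: unchanged.

unchanged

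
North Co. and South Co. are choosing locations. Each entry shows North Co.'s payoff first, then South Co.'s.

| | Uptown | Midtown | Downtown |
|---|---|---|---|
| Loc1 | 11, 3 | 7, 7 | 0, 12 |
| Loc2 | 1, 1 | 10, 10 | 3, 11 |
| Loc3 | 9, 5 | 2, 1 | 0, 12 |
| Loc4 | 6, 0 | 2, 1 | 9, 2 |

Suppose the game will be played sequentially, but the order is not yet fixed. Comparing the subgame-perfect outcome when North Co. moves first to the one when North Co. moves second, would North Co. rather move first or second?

If North Co. leads: South Co.'s best replies are Loc1→Downtown, Loc2→Downtown, Loc3→Downtown, Loc4→Downtown; North Co.'s induced payoffs 0, 3, 0, 9; outcome (Loc4, Downtown), payoffs (9, 2).
If South Co. leads: North Co.'s best replies are Uptown→Loc1, Midtown→Loc2, Downtown→Loc4; South Co.'s induced payoffs 3, 10, 2; outcome (Loc2, Midtown), payoffs (10, 10).
North Co. gets 9 moving first and 10 moving second, so North Co. prefers to move second.

second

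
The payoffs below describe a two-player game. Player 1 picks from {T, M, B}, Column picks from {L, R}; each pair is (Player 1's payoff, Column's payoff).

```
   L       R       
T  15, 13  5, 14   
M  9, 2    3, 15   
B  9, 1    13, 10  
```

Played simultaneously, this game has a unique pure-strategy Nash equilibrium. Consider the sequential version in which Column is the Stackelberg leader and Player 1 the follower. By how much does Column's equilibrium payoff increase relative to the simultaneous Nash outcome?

3

Work backward from Player 1's decision.
- L → Player 1 plays T (best of 15, 9, 9); Column gets 13.
- R → Player 1 plays B (best of 5, 3, 13); Column gets 10.
Column's induced payoffs are 13, 10, so Column commits to L. Subgame-perfect outcome: (T, L) with payoffs (15, 13).
Under simultaneous play:
Player 1's best replies: L→T; R→B.
Column's best replies: T→R; M→R; B→R.
Only (B, R) has each player best-responding; Nash payoffs (13, 10).
Column's commitment gain: 13 − 10 = 3.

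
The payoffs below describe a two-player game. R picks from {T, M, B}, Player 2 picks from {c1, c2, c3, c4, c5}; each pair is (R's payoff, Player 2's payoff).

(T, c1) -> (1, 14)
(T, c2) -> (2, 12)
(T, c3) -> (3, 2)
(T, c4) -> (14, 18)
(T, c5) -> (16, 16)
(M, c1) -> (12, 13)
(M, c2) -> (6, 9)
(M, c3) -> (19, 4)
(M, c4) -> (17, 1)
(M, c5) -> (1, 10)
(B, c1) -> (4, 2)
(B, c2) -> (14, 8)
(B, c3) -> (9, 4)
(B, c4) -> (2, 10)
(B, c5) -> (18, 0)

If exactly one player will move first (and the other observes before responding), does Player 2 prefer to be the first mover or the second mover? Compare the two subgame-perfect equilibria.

If R leads: Player 2's best replies are T→c4, M→c1, B→c4; R's induced payoffs 14, 12, 2; outcome (T, c4), payoffs (14, 18).
If Player 2 leads: R's best replies are c1→M, c2→B, c3→M, c4→M, c5→B; Player 2's induced payoffs 13, 8, 4, 1, 0; outcome (M, c1), payoffs (12, 13).
Player 2 gets 13 moving first and 18 moving second, so Player 2 prefers to move second.

second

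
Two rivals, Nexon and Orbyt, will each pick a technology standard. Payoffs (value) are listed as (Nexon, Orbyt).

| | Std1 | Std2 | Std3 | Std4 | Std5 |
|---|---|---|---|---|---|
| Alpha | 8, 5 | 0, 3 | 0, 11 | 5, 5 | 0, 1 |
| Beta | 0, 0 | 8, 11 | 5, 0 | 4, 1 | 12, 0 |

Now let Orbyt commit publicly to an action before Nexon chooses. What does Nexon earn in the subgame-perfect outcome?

Backward induction with Orbyt moving first.
- Std1: BR = Alpha, leader payoff 5.
- Std2: BR = Beta, leader payoff 11.
- Std3: BR = Beta, leader payoff 0.
- Std4: BR = Alpha, leader payoff 5.
- Std5: BR = Beta, leader payoff 0.
Among 5, 11, 0, 5, 0, the best is 11 at Std2. Subgame-perfect outcome: (Beta, Std2) with payoffs (8, 11).

8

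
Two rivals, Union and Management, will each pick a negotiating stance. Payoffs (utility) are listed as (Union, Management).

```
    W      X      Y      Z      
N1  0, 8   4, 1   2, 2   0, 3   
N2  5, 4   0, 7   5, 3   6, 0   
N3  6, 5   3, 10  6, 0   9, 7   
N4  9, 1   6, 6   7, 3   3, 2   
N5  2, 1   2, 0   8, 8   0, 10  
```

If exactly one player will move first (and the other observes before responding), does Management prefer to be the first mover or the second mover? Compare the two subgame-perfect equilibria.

first

If Union leads: Management's best replies are N1→W, N2→X, N3→X, N4→X, N5→Z; Union's induced payoffs 0, 0, 3, 6, 0; outcome (N4, X), payoffs (6, 6).
If Management leads: Union's best replies are W→N4, X→N4, Y→N5, Z→N3; Management's induced payoffs 1, 6, 8, 7; outcome (N5, Y), payoffs (8, 8).
Management gets 8 moving first and 6 moving second, so Management prefers to move first.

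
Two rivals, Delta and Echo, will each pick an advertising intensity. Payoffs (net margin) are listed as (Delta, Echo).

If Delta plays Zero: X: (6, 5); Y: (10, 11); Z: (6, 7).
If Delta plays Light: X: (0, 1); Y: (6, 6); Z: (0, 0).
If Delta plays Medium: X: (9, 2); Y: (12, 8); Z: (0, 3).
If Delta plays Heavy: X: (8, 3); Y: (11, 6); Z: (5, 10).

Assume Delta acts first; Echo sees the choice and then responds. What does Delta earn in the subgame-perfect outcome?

12

Backward induction with Delta moving first.
- Zero: BR = Y, leader payoff 10.
- Light: BR = Y, leader payoff 6.
- Medium: BR = Y, leader payoff 12.
- Heavy: BR = Z, leader payoff 5.
Among 10, 6, 12, 5, the best is 12 at Medium. Subgame-perfect outcome: (Medium, Y) with payoffs (12, 8).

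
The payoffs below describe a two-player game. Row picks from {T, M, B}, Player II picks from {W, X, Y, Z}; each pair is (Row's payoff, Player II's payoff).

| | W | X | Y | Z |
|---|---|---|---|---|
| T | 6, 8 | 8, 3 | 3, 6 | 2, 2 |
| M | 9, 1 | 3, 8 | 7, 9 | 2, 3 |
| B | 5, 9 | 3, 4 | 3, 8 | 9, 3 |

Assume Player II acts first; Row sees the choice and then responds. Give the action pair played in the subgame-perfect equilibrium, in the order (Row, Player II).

(M, Y)

Work backward from Row's decision.
- W → Row plays M (best of 6, 9, 5); Player II gets 1.
- X → Row plays T (best of 8, 3, 3); Player II gets 3.
- Y → Row plays M (best of 3, 7, 3); Player II gets 9.
- Z → Row plays B (best of 2, 2, 9); Player II gets 3.
Maximizing over 1, 3, 9, 3, Player II chooses Y. Subgame-perfect outcome: (M, Y) with payoffs (7, 9).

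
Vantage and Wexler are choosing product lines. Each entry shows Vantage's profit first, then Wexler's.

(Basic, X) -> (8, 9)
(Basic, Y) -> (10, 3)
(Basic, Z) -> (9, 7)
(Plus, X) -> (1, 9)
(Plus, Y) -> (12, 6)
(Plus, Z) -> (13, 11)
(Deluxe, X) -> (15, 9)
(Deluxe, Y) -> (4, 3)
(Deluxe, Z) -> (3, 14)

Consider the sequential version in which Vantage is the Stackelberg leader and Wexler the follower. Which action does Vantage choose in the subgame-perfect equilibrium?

Plus

Wexler best-responds to each possible Vantage move:
- Basic: Wexler compares 9, 3, 7 and picks X; Vantage would get 8.
- Plus: Wexler compares 9, 6, 11 and picks Z; Vantage would get 13.
- Deluxe: Wexler compares 9, 3, 14 and picks Z; Vantage would get 3.
Vantage's induced payoffs are 8, 13, 3, so Vantage commits to Plus. Subgame-perfect outcome: (Plus, Z) with payoffs (13, 11).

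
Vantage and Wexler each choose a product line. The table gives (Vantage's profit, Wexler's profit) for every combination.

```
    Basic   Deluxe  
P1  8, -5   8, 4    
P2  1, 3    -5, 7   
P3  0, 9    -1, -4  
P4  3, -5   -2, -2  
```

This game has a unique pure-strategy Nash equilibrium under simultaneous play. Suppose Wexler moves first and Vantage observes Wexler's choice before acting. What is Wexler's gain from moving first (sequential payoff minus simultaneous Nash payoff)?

0

Work backward from Vantage's decision.
- Basic → Vantage plays P1 (best of 8, 1, 0, 3); Wexler gets -5.
- Deluxe → Vantage plays P1 (best of 8, -5, -1, -2); Wexler gets 4.
Maximizing over -5, 4, Wexler chooses Deluxe. Subgame-perfect outcome: (P1, Deluxe) with payoffs (8, 4).
For the simultaneous game, intersect best replies.
Vantage's best replies: Basic→P1; Deluxe→P1.
Wexler's best replies: P1→Deluxe; P2→Deluxe; P3→Basic; P4→Deluxe.
The unique mutual best reply is (P1, Deluxe), giving (8, 4).
Wexler's commitment gain: 4 − 4 = 0.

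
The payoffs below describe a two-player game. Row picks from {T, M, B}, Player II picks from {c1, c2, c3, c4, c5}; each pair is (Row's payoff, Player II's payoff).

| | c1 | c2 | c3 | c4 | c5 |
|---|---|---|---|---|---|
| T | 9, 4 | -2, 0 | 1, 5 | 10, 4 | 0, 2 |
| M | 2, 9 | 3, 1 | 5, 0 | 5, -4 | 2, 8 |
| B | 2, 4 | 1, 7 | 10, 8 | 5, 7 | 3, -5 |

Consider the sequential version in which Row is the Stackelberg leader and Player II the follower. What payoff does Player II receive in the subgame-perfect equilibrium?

Backward induction with Row moving first.
- T → Player II plays c3 (best of 4, 0, 5, 4, 2); Row gets 1.
- M → Player II plays c1 (best of 9, 1, 0, -4, 8); Row gets 2.
- B → Player II plays c3 (best of 4, 7, 8, 7, -5); Row gets 10.
Maximizing over 1, 2, 10, Row chooses B. Subgame-perfect outcome: (B, c3) with payoffs (10, 8).

8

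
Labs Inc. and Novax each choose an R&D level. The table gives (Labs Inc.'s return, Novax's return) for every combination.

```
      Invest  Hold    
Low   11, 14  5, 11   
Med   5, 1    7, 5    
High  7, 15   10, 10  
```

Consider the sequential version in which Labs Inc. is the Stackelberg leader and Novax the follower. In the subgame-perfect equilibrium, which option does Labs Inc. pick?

Low

Novax best-responds to each possible Labs Inc. move:
- Low: Novax compares 14, 11 and picks Invest; Labs Inc. would get 11.
- Med: Novax compares 1, 5 and picks Hold; Labs Inc. would get 7.
- High: Novax compares 15, 10 and picks Invest; Labs Inc. would get 7.
Among 11, 7, 7, the best is 11 at Low. Subgame-perfect outcome: (Low, Invest) with payoffs (11, 14).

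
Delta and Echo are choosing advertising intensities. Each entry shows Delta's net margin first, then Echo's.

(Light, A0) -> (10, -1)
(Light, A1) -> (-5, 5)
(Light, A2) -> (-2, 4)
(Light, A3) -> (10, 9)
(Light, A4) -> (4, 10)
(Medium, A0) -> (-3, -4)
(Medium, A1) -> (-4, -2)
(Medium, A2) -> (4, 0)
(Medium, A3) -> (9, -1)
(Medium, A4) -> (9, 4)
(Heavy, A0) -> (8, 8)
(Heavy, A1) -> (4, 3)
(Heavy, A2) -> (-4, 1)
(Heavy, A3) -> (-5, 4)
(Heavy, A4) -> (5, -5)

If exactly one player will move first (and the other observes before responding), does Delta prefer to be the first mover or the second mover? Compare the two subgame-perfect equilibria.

If Delta leads: Echo's best replies are Light→A4, Medium→A4, Heavy→A0; Delta's induced payoffs 4, 9, 8; outcome (Medium, A4), payoffs (9, 4).
If Echo leads: Delta's best replies are A0→Light, A1→Heavy, A2→Medium, A3→Light, A4→Medium; Echo's induced payoffs -1, 3, 0, 9, 4; outcome (Light, A3), payoffs (10, 9).
Delta gets 9 moving first and 10 moving second, so Delta prefers to move second.

second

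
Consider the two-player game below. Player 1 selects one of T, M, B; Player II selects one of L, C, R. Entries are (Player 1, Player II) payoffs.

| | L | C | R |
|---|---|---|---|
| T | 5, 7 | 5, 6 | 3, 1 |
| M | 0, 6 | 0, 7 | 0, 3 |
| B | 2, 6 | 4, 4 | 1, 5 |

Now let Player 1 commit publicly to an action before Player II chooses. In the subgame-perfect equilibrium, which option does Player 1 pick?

T

Backward induction with Player 1 moving first.
- T: Player II compares 7, 6, 1 and picks L; Player 1 would get 5.
- M: Player II compares 6, 7, 3 and picks C; Player 1 would get 0.
- B: Player II compares 6, 4, 5 and picks L; Player 1 would get 2.
Player 1's induced payoffs are 5, 0, 2, so Player 1 commits to T. Subgame-perfect outcome: (T, L) with payoffs (5, 7).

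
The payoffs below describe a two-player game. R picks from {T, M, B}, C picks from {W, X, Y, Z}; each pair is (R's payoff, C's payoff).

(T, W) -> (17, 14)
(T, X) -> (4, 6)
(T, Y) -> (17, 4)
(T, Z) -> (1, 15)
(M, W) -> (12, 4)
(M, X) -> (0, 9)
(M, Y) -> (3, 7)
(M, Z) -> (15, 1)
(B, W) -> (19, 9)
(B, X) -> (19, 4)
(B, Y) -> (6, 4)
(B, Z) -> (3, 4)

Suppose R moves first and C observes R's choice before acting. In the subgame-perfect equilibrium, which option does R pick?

B

Solve by backward induction (R leads).
- T: BR = Z, leader payoff 1.
- M: BR = X, leader payoff 0.
- B: BR = W, leader payoff 19.
Among 1, 0, 19, the best is 19 at B. Subgame-perfect outcome: (B, W) with payoffs (19, 9).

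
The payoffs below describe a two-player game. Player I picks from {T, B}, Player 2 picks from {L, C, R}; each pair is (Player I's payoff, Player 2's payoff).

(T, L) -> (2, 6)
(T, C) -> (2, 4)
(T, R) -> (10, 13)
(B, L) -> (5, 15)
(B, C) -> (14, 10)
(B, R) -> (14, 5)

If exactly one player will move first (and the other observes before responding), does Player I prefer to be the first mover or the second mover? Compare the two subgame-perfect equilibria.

If Player I leads: Player 2's best replies are T→R, B→L; Player I's induced payoffs 10, 5; outcome (T, R), payoffs (10, 13).
If Player 2 leads: Player I's best replies are L→B, C→B, R→B; Player 2's induced payoffs 15, 10, 5; outcome (B, L), payoffs (5, 15).
Player I gets 10 moving first and 5 moving second, so Player I prefers to move first.

first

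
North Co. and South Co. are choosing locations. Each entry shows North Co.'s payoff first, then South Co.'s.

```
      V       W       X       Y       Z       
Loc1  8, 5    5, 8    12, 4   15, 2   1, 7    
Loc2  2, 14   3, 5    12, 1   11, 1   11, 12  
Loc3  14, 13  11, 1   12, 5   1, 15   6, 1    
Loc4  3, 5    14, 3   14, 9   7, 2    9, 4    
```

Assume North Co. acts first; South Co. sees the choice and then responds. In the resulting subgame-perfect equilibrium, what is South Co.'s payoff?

9

Work backward from South Co.'s decision.
- Loc1: South Co. compares 5, 8, 4, 2, 7 and picks W; North Co. would get 5.
- Loc2: South Co. compares 14, 5, 1, 1, 12 and picks V; North Co. would get 2.
- Loc3: South Co. compares 13, 1, 5, 15, 1 and picks Y; North Co. would get 1.
- Loc4: South Co. compares 5, 3, 9, 2, 4 and picks X; North Co. would get 14.
North Co.'s induced payoffs are 5, 2, 1, 14, so North Co. commits to Loc4. Subgame-perfect outcome: (Loc4, X) with payoffs (14, 9).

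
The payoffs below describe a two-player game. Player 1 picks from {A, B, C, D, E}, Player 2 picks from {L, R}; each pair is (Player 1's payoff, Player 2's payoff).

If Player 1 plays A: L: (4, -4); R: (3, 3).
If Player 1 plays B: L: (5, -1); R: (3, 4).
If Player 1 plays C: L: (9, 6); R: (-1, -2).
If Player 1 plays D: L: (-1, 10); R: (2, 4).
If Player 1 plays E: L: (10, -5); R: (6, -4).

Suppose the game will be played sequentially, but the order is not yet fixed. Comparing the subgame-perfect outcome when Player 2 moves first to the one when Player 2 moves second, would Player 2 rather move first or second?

If Player 1 leads: Player 2's best replies are A→R, B→R, C→L, D→L, E→R; Player 1's induced payoffs 3, 3, 9, -1, 6; outcome (C, L), payoffs (9, 6).
If Player 2 leads: Player 1's best replies are L→E, R→E; Player 2's induced payoffs -5, -4; outcome (E, R), payoffs (6, -4).
Player 2 gets -4 moving first and 6 moving second, so Player 2 prefers to move second.

second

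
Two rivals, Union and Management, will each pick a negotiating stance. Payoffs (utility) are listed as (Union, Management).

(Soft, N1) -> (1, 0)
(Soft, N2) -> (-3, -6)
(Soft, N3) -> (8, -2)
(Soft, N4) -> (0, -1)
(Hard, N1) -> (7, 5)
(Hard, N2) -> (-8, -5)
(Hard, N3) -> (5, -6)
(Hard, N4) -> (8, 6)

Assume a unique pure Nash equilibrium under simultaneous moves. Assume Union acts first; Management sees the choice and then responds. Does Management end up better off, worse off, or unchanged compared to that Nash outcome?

unchanged

Solve by backward induction (Union leads).
- Soft: BR = N1, leader payoff 1.
- Hard: BR = N4, leader payoff 8.
Among 1, 8, the best is 8 at Hard. Subgame-perfect outcome: (Hard, N4) with payoffs (8, 6).
For the simultaneous game, intersect best replies.
Union's best replies: N1→Hard; N2→Soft; N3→Soft; N4→Hard.
Management's best replies: Soft→N1; Hard→N4.
Only (Hard, N4) has each player best-responding; Nash payoffs (8, 6).
Management earns 6 sequentially versus 6 at the Nash outcome: unchanged.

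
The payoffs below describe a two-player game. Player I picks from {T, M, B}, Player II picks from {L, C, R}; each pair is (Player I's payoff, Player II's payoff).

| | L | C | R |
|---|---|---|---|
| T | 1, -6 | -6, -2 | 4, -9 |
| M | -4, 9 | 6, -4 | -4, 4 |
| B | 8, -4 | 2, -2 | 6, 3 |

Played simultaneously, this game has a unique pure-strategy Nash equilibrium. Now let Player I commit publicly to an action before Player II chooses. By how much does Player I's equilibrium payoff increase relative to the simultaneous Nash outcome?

Solve by backward induction (Player I leads).
- T → Player II plays C (best of -6, -2, -9); Player I gets -6.
- M → Player II plays L (best of 9, -4, 4); Player I gets -4.
- B → Player II plays R (best of -4, -2, 3); Player I gets 6.
Maximizing over -6, -4, 6, Player I chooses B. Subgame-perfect outcome: (B, R) with payoffs (6, 3).
Now find the simultaneous Nash equilibrium.
Player I's best replies: L→B; C→M; R→B.
Player II's best replies: T→C; M→L; B→R.
Only (B, R) has each player best-responding; Nash payoffs (6, 3).
Player I's commitment gain: 6 − 6 = 0.

0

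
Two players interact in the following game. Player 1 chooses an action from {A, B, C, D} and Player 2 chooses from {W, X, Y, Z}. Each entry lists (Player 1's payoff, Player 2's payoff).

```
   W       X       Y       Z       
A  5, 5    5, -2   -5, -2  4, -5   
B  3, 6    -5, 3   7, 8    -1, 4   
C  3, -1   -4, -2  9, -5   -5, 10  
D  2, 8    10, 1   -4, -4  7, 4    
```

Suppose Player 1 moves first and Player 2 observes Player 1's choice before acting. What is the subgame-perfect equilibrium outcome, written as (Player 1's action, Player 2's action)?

(B, Y)

Player 2 best-responds to each possible Player 1 move:
- A → Player 2 plays W (best of 5, -2, -2, -5); Player 1 gets 5.
- B → Player 2 plays Y (best of 6, 3, 8, 4); Player 1 gets 7.
- C → Player 2 plays Z (best of -1, -2, -5, 10); Player 1 gets -5.
- D → Player 2 plays W (best of 8, 1, -4, 4); Player 1 gets 2.
Among 5, 7, -5, 2, the best is 7 at B. Subgame-perfect outcome: (B, Y) with payoffs (7, 8).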